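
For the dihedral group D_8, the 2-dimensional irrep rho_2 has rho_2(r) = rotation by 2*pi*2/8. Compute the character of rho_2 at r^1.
chi_{rho_2}(r^1) = 2*cos(2*pi*2*1/8) = 0

Derivation: rho_2(r^1) is rotation by angle 2*pi*2*1/8, whose trace is 2*cos(2*pi*2*1/8) = 0.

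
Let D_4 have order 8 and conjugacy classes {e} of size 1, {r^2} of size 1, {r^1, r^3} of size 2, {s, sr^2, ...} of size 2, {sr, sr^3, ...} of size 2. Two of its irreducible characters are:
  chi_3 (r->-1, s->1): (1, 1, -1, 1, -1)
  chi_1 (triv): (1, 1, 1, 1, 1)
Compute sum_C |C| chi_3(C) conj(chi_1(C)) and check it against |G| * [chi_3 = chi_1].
Sum = 0; so <chi_3, chi_1> = 0 (distinct irreducibles are orthogonal).

Argument: Compute term by term over conjugacy classes (|C| * chi_3(C) * conj(chi_1(C))):
  1*(1)*conj(1) + 1*(1)*conj(1) + 2*(-1)*conj(1) + 2*(1)*conj(1) + 2*(-1)*conj(1)
  = (1) + (1) + (-2) + (2) + (-2)
  = 0.
Dividing by |G| = 8 gives 0/8 = 0, matching the row-orthogonality relation <chi_3, chi_1> = [chi_3 = chi_1].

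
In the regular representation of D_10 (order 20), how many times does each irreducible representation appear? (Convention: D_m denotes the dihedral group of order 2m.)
Each irreducible V_i of dimension d_i appears with multiplicity d_i, i.e. rho_reg = (direct sum over all irreducibles V_i) d_i V_i. The irreducible dimensions for D_10 are 1, 1, 1, 1, 2, 2, 2, 2: 4 irreducibles of dimension 1, each with multiplicity 1; 4 irreducibles of dimension 2, each with multiplicity 2. Total dimension 4*1*1 + 4*2*2 = 20 = |G|.

Derivation: General theorem: in the regular representation of a finite group G, each irreducible appears with multiplicity equal to its dimension. Check: dim(rho_reg) = sum d_i^2 = 1 + 1 + 1 + 1 + 4 + 4 + 4 + 4 = 20 = |G|.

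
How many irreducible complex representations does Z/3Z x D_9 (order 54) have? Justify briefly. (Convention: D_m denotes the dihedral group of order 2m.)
18

Reasoning: The number of irreducible complex representations of a finite group equals its number of conjugacy classes. For a direct product, #classes(G x H) = #classes(G) * #classes(H). Z/3Z has 3 classes (abelian), D_9 has 6 classes, so 3 * 6 = 18, so Z/3Z x D_9 (order 54) has exactly 18 irreducible complex representations.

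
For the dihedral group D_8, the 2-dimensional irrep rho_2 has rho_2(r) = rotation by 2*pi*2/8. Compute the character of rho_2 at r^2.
chi_{rho_2}(r^2) = 2*cos(2*pi*2*2/8) = -2

Argument: rho_2(r^2) is rotation by angle 2*pi*2*2/8, whose trace is 2*cos(2*pi*2*2/8) = -2.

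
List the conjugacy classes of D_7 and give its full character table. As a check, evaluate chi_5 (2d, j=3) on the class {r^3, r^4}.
Conjugacy classes: {e} of size 1, {r^1, r^6} of size 2, {r^2, r^5} of size 2, {r^3, r^4} of size 2, {s, sr, ..., sr^6} of size 7.
Character table:
  irrep \ class              {e} (size 1)  {r^1, r^6} (size 2)  {r^2, r^5} (size 2)  {r^3, r^4} (size 2)  {s, sr, ..., sr^6} (size 7)
  chi_1 (triv)               1             1                    1                    1                    1                          
  chi_2 (sign: r->1, s->-1)  1             1                    1                    1                    -1                         
  chi_3 (2d, j=1)            2             2*cos(2*pi/7)        -2*cos(3*pi/7)       -2*cos(pi/7)         0                          
  chi_4 (2d, j=2)            2             -2*cos(3*pi/7)       -2*cos(pi/7)         2*cos(2*pi/7)        0                          
  chi_5 (2d, j=3)            2             -2*cos(pi/7)         2*cos(2*pi/7)        -2*cos(3*pi/7)       0                          

Spot check: chi_5 (2d, j=3) on {r^3, r^4} = -2*cos(3*pi/7).

Why: D_7 has order 2*7 = 14 with 5 conjugacy classes, hence 5 irreducibles. Sum of squared dims 1 + 1 + 4 + 4 + 4 = 14 = |G|. Linear characters come from the abelianisation; the 2-dimensional irreps have character r^k -> 2*cos(2*pi*j*k/7), reflections -> 0.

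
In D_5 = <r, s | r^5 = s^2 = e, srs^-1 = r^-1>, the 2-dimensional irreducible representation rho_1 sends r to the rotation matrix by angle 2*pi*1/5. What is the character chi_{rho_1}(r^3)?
chi_{rho_1}(r^3) = 2*cos(2*pi*1*3/5) = -sqrt(5)/2 - 1/2

Proof sketch: rho_1(r^3) is rotation by angle 2*pi*1*3/5, whose trace is 2*cos(2*pi*1*3/5) = -sqrt(5)/2 - 1/2.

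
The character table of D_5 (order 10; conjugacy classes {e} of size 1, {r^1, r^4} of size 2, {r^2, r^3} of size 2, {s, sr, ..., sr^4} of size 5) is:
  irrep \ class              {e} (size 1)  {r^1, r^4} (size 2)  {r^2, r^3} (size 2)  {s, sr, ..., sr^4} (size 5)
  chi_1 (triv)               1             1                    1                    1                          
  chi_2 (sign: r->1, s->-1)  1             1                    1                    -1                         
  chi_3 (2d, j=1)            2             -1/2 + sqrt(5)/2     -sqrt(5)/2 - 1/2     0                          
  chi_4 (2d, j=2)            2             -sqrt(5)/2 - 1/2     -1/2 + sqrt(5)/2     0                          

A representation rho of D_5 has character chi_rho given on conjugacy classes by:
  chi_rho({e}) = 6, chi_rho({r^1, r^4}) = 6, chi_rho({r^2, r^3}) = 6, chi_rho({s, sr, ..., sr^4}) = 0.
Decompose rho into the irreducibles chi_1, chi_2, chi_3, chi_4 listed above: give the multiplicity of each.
Multiplicities: chi_1: 3, chi_2: 3, chi_3: 0, chi_4: 0.

Details: Use <chi_rho, chi> = (1/|G|) sum_C |C| * chi_rho(C) * conj(chi(C)) with |G| = 10 for each irreducible chi in the table:
  <chi_rho, chi_1> = (1/10)[1*(6)*conj(1) + 2*(6)*conj(1) + 2*(6)*conj(1) + 5*(0)*conj(1)]
      = (1/10)[(6) + (12) + (12) + (0)] = 30/10 = 3
  <chi_rho, chi_2> = (1/10)[1*(6)*conj(1) + 2*(6)*conj(1) + 2*(6)*conj(1) + 5*(0)*conj(-1)]
      = (1/10)[(6) + (12) + (12) + (0)] = 30/10 = 3
  <chi_rho, chi_3> = (1/10)[1*(6)*conj(2) + 2*(6)*conj(-1/2 + sqrt(5)/2) + 2*(6)*conj(-sqrt(5)/2 - 1/2) + 5*(0)*conj(0)]
      = (1/10)[(12) + (-6 + 6*sqrt(5)) + (-6*sqrt(5) - 6) + (0)] = 0/10 = 0
  <chi_rho, chi_4> = (1/10)[1*(6)*conj(2) + 2*(6)*conj(-sqrt(5)/2 - 1/2) + 2*(6)*conj(-1/2 + sqrt(5)/2) + 5*(0)*conj(0)]
      = (1/10)[(12) + (-6*sqrt(5) - 6) + (-6 + 6*sqrt(5)) + (0)] = 0/10 = 0
Dimension check: dim(rho) = sum (mult * dim) = 3*1 + 3*1 + 0*2 + 0*2 = 6 = chi_rho(e) = 6.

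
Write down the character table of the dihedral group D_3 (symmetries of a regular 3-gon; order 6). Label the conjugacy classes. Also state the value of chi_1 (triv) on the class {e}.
Conjugacy classes: {e} of size 1, {r^1, r^2} of size 2, {s, sr, ..., sr^2} of size 3.
Character table:
  irrep \ class              {e} (size 1)  {r^1, r^2} (size 2)  {s, sr, ..., sr^2} (size 3)
  chi_1 (triv)               1             1                    1                          
  chi_2 (sign: r->1, s->-1)  1             1                    -1                         
  chi_3 (2d, j=1)            2             -1                   0                          

Spot check: chi_1 (triv) on {e} = 1.

Justification: D_3 has order 2*3 = 6 with 3 conjugacy classes, hence 3 irreducibles. Sum of squared dims 1 + 1 + 4 = 6 = |G|. Linear characters come from the abelianisation; the 2-dimensional irreps have character r^k -> 2*cos(2*pi*j*k/3), reflections -> 0.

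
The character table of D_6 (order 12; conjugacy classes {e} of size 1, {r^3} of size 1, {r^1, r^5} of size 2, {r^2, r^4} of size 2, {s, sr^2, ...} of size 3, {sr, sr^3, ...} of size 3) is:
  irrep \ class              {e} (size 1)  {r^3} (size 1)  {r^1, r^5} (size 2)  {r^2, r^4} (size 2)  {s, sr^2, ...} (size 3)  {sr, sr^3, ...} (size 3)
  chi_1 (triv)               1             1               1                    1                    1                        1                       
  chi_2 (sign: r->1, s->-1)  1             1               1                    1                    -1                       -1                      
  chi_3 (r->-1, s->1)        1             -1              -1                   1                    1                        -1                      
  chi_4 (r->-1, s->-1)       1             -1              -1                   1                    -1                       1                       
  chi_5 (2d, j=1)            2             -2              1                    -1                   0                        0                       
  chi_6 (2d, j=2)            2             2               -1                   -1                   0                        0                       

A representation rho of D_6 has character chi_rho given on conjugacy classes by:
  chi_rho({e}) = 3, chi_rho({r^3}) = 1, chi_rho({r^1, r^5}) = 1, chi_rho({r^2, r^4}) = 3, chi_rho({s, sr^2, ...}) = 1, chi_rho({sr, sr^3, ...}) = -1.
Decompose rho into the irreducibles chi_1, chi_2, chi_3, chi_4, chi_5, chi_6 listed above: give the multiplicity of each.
Multiplicities: chi_1: 1, chi_2: 1, chi_3: 1, chi_4: 0, chi_5: 0, chi_6: 0.

Justification: Use <chi_rho, chi> = (1/|G|) sum_C |C| * chi_rho(C) * conj(chi(C)) with |G| = 12 for each irreducible chi in the table:
  <chi_rho, chi_1> = (1/12)[1*(3)*conj(1) + 1*(1)*conj(1) + 2*(1)*conj(1) + 2*(3)*conj(1) + 3*(1)*conj(1) + 3*(-1)*conj(1)]
      = (1/12)[(3) + (1) + (2) + (6) + (3) + (-3)] = 12/12 = 1
  <chi_rho, chi_2> = (1/12)[1*(3)*conj(1) + 1*(1)*conj(1) + 2*(1)*conj(1) + 2*(3)*conj(1) + 3*(1)*conj(-1) + 3*(-1)*conj(-1)]
      = (1/12)[(3) + (1) + (2) + (6) + (-3) + (3)] = 12/12 = 1
  <chi_rho, chi_3> = (1/12)[1*(3)*conj(1) + 1*(1)*conj(-1) + 2*(1)*conj(-1) + 2*(3)*conj(1) + 3*(1)*conj(1) + 3*(-1)*conj(-1)]
      = (1/12)[(3) + (-1) + (-2) + (6) + (3) + (3)] = 12/12 = 1
  <chi_rho, chi_4> = (1/12)[1*(3)*conj(1) + 1*(1)*conj(-1) + 2*(1)*conj(-1) + 2*(3)*conj(1) + 3*(1)*conj(-1) + 3*(-1)*conj(1)]
      = (1/12)[(3) + (-1) + (-2) + (6) + (-3) + (-3)] = 0/12 = 0
  <chi_rho, chi_5> = (1/12)[1*(3)*conj(2) + 1*(1)*conj(-2) + 2*(1)*conj(1) + 2*(3)*conj(-1) + 3*(1)*conj(0) + 3*(-1)*conj(0)]
      = (1/12)[(6) + (-2) + (2) + (-6) + (0) + (0)] = 0/12 = 0
  <chi_rho, chi_6> = (1/12)[1*(3)*conj(2) + 1*(1)*conj(2) + 2*(1)*conj(-1) + 2*(3)*conj(-1) + 3*(1)*conj(0) + 3*(-1)*conj(0)]
      = (1/12)[(6) + (2) + (-2) + (-6) + (0) + (0)] = 0/12 = 0
Dimension check: dim(rho) = sum (mult * dim) = 1*1 + 1*1 + 1*1 + 0*1 + 0*2 + 0*2 = 3 = chi_rho(e) = 3.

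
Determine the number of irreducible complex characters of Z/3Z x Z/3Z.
9

Derivation: The number of irreducible complex representations of a finite group equals its number of conjugacy classes. Z/3Z x Z/3Z is abelian of order 9, so every element is its own conjugacy class: 9 classes, so Z/3Z x Z/3Z (order 9) has exactly 9 irreducible complex representations.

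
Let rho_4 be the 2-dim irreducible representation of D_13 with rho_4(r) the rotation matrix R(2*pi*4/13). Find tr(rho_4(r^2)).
chi_{rho_4}(r^2) = 2*cos(2*pi*4*2/13) = -2*cos(3*pi/13)

Argument: rho_4(r^2) is rotation by angle 2*pi*4*2/13, whose trace is 2*cos(2*pi*4*2/13) = -2*cos(3*pi/13).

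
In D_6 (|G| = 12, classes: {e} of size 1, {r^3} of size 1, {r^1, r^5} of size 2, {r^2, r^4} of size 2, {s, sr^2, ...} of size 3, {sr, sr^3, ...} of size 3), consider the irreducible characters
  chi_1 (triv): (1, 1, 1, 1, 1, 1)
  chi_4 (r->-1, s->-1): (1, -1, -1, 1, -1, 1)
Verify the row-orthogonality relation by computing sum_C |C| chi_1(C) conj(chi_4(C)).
Sum = 0; so <chi_1, chi_4> = 0 (distinct irreducibles are orthogonal).

Argument: Compute term by term over conjugacy classes (|C| * chi_1(C) * conj(chi_4(C))):
  1*(1)*conj(1) + 1*(1)*conj(-1) + 2*(1)*conj(-1) + 2*(1)*conj(1) + 3*(1)*conj(-1) + 3*(1)*conj(1)
  = (1) + (-1) + (-2) + (2) + (-3) + (3)
  = 0.
Dividing by |G| = 12 gives 0/12 = 0, matching the row-orthogonality relation <chi_1, chi_4> = [chi_1 = chi_4].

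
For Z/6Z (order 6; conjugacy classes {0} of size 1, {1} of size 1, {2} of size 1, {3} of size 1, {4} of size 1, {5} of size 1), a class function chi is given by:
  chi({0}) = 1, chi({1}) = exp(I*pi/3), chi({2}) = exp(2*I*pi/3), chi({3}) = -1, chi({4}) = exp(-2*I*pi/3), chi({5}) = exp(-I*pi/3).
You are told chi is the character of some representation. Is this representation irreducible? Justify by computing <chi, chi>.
Irreducible: <chi, chi> = 1.

Details: <chi, chi> = (1/|G|) sum_C |C| * |chi(C)|^2 = (1/6)[1*|1|^2 + 1*|exp(I*pi/3)|^2 + 1*|exp(2*I*pi/3)|^2 + 1*|-1|^2 + 1*|exp(-2*I*pi/3)|^2 + 1*|exp(-I*pi/3)|^2]
  = (1/6)[(1) + (1) + (1) + (1) + (1) + (1)] = 6/6 = 1.
(Exp terms are combined using exp(i*s)*conj(exp(i*t)) = exp(i*(s-t)), and sums of them are collapsed using the identity that for every m > 1 the m distinct m-th roots of unity sum to 0, e.g. 1 + exp(2*I*pi/3) + exp(-2*I*pi/3) = 0.)
A character is irreducible iff <chi, chi> = 1, so this representation is irreducible.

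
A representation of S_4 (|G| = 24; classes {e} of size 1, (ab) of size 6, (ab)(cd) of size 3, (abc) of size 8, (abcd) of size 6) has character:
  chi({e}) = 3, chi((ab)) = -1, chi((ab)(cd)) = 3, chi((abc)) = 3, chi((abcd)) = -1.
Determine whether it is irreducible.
Not irreducible (reducible): <chi, chi> = 5 > 1.

Explanation: <chi, chi> = (1/|G|) sum_C |C| * |chi(C)|^2 = (1/24)[1*|3|^2 + 6*|-1|^2 + 3*|3|^2 + 8*|3|^2 + 6*|-1|^2]
  = (1/24)[(9) + (6) + (27) + (72) + (6)] = 120/24 = 5.
A character is irreducible iff <chi, chi> = 1, so this representation is reducible.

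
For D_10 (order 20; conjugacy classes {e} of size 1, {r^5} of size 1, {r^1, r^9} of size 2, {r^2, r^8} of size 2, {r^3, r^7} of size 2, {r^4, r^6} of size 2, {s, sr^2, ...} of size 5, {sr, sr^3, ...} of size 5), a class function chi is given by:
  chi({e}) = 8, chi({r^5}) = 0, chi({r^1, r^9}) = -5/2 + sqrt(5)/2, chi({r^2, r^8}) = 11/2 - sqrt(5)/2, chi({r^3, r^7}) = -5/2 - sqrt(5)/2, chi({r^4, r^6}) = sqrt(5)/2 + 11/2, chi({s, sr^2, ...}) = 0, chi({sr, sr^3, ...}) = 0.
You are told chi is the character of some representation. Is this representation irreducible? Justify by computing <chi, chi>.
Not irreducible (reducible): <chi, chi> = 11 > 1.

Derivation: <chi, chi> = (1/|G|) sum_C |C| * |chi(C)|^2 = (1/20)[1*|8|^2 + 1*|0|^2 + 2*|-5/2 + sqrt(5)/2|^2 + 2*|11/2 - sqrt(5)/2|^2 + 2*|-5/2 - sqrt(5)/2|^2 + 2*|sqrt(5)/2 + 11/2|^2 + 5*|0|^2 + 5*|0|^2]
  = (1/20)[(64) + (0) + (15 - 5*sqrt(5)) + (63 - 11*sqrt(5)) + (5*sqrt(5) + 15) + (11*sqrt(5) + 63) + (0) + (0)] = 220/20 = 11.
A character is irreducible iff <chi, chi> = 1, so this representation is reducible.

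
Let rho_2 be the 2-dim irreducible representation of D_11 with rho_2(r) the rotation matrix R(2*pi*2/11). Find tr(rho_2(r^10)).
chi_{rho_2}(r^10) = 2*cos(2*pi*2*10/11) = 2*cos(4*pi/11)

Argument: rho_2(r^10) is rotation by angle 2*pi*2*10/11, whose trace is 2*cos(2*pi*2*10/11) = 2*cos(4*pi/11).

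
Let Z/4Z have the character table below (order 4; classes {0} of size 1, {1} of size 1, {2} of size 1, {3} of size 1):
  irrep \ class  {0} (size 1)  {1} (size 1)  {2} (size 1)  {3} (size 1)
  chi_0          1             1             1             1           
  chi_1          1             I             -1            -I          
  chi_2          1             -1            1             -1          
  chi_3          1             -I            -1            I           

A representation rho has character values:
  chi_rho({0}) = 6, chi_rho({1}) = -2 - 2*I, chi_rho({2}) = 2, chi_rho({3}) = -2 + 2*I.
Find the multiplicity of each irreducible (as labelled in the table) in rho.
Multiplicities: chi_0: 1, chi_1: 0, chi_2: 3, chi_3: 2.

Explanation: Use <chi_rho, chi> = (1/|G|) sum_C |C| * chi_rho(C) * conj(chi(C)) with |G| = 4 for each irreducible chi in the table:
  <chi_rho, chi_0> = (1/4)[1*(6)*conj(1) + 1*(-2 - 2*I)*conj(1) + 1*(2)*conj(1) + 1*(-2 + 2*I)*conj(1)]
      = (1/4)[(6) + (-2 - 2*I) + (2) + (-2 + 2*I)] = 4/4 = 1
  <chi_rho, chi_1> = (1/4)[1*(6)*conj(1) + 1*(-2 - 2*I)*conj(I) + 1*(2)*conj(-1) + 1*(-2 + 2*I)*conj(-I)]
      = (1/4)[(6) + (-2 + 2*I) + (-2) + (-2 - 2*I)] = 0/4 = 0
  <chi_rho, chi_2> = (1/4)[1*(6)*conj(1) + 1*(-2 - 2*I)*conj(-1) + 1*(2)*conj(1) + 1*(-2 + 2*I)*conj(-1)]
      = (1/4)[(6) + (2 + 2*I) + (2) + (2 - 2*I)] = 12/4 = 3
  <chi_rho, chi_3> = (1/4)[1*(6)*conj(1) + 1*(-2 - 2*I)*conj(-I) + 1*(2)*conj(-1) + 1*(-2 + 2*I)*conj(I)]
      = (1/4)[(6) + (2 - 2*I) + (-2) + (2 + 2*I)] = 8/4 = 2
(Exp terms are combined using exp(i*s)*conj(exp(i*t)) = exp(i*(s-t)), and sums of them are collapsed using the identity that for every m > 1 the m distinct m-th roots of unity sum to 0, e.g. 1 + exp(2*I*pi/3) + exp(-2*I*pi/3) = 0.)
Dimension check: dim(rho) = sum (mult * dim) = 1*1 + 0*1 + 3*1 + 2*1 = 6 = chi_rho(e) = 6.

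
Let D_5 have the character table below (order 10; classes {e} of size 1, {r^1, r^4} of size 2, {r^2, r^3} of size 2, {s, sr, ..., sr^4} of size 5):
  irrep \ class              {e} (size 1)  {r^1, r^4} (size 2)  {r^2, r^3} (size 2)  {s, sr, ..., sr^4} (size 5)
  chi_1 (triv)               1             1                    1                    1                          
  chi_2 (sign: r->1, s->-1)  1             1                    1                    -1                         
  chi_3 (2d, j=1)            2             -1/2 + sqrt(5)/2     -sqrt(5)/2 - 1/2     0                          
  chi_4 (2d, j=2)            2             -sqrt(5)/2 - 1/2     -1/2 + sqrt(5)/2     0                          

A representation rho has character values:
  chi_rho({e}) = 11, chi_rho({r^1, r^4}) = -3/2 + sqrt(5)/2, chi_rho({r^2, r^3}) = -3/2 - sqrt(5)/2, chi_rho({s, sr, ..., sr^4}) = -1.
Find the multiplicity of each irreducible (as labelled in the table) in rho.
Multiplicities: chi_1: 0, chi_2: 1, chi_3: 3, chi_4: 2.

Solution. Use <chi_rho, chi> = (1/|G|) sum_C |C| * chi_rho(C) * conj(chi(C)) with |G| = 10 for each irreducible chi in the table:
  <chi_rho, chi_1> = (1/10)[1*(11)*conj(1) + 2*(-3/2 + sqrt(5)/2)*conj(1) + 2*(-3/2 - sqrt(5)/2)*conj(1) + 5*(-1)*conj(1)]
      = (1/10)[(11) + (-3 + sqrt(5)) + (-3 - sqrt(5)) + (-5)] = 0/10 = 0
  <chi_rho, chi_2> = (1/10)[1*(11)*conj(1) + 2*(-3/2 + sqrt(5)/2)*conj(1) + 2*(-3/2 - sqrt(5)/2)*conj(1) + 5*(-1)*conj(-1)]
      = (1/10)[(11) + (-3 + sqrt(5)) + (-3 - sqrt(5)) + (5)] = 10/10 = 1
  <chi_rho, chi_3> = (1/10)[1*(11)*conj(2) + 2*(-3/2 + sqrt(5)/2)*conj(-1/2 + sqrt(5)/2) + 2*(-3/2 - sqrt(5)/2)*conj(-sqrt(5)/2 - 1/2) + 5*(-1)*conj(0)]
      = (1/10)[(22) + (4 - 2*sqrt(5)) + (4 + 2*sqrt(5)) + (0)] = 30/10 = 3
  <chi_rho, chi_4> = (1/10)[1*(11)*conj(2) + 2*(-3/2 + sqrt(5)/2)*conj(-sqrt(5)/2 - 1/2) + 2*(-3/2 - sqrt(5)/2)*conj(-1/2 + sqrt(5)/2) + 5*(-1)*conj(0)]
      = (1/10)[(22) + (-1 + sqrt(5)) + (-sqrt(5) - 1) + (0)] = 20/10 = 2
Dimension check: dim(rho) = sum (mult * dim) = 0*1 + 1*1 + 3*2 + 2*2 = 11 = chi_rho(e) = 11.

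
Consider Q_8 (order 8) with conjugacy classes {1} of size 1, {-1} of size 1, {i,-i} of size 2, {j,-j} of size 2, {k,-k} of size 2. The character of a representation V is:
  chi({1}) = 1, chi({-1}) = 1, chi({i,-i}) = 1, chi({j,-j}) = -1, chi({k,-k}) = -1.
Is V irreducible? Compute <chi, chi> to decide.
Irreducible: <chi, chi> = 1.

Explanation: <chi, chi> = (1/|G|) sum_C |C| * |chi(C)|^2 = (1/8)[1*|1|^2 + 1*|1|^2 + 2*|1|^2 + 2*|-1|^2 + 2*|-1|^2]
  = (1/8)[(1) + (1) + (2) + (2) + (2)] = 8/8 = 1.
A character is irreducible iff <chi, chi> = 1, so this representation is irreducible.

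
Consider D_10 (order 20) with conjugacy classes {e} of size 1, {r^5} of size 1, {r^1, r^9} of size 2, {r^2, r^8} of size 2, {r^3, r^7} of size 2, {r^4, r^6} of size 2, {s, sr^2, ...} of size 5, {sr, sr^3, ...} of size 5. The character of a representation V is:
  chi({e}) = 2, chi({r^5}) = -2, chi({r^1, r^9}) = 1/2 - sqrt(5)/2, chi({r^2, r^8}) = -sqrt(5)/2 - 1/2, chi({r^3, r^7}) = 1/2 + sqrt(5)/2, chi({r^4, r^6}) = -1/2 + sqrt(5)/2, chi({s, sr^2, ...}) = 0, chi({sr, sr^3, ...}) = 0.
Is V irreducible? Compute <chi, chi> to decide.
Irreducible: <chi, chi> = 1.

<chi, chi> = (1/|G|) sum_C |C| * |chi(C)|^2 = (1/20)[1*|2|^2 + 1*|-2|^2 + 2*|1/2 - sqrt(5)/2|^2 + 2*|-sqrt(5)/2 - 1/2|^2 + 2*|1/2 + sqrt(5)/2|^2 + 2*|-1/2 + sqrt(5)/2|^2 + 5*|0|^2 + 5*|0|^2]
  = (1/20)[(4) + (4) + (3 - sqrt(5)) + (sqrt(5) + 3) + (sqrt(5) + 3) + (3 - sqrt(5)) + (0) + (0)] = 20/20 = 1.
A character is irreducible iff <chi, chi> = 1, so this representation is irreducible.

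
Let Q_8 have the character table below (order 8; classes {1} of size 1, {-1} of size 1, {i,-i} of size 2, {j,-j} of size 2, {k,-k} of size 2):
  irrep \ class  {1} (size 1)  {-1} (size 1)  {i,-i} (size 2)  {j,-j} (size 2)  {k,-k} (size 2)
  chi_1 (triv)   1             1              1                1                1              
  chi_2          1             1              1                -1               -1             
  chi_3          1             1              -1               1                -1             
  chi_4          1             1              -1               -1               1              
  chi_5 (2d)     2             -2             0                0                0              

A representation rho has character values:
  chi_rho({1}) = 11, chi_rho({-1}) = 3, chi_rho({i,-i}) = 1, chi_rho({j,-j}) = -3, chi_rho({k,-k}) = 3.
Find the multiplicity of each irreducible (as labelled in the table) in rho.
Multiplicities: chi_1: 2, chi_2: 2, chi_3: 0, chi_4: 3, chi_5: 2.

Derivation: Use <chi_rho, chi> = (1/|G|) sum_C |C| * chi_rho(C) * conj(chi(C)) with |G| = 8 for each irreducible chi in the table:
  <chi_rho, chi_1> = (1/8)[1*(11)*conj(1) + 1*(3)*conj(1) + 2*(1)*conj(1) + 2*(-3)*conj(1) + 2*(3)*conj(1)]
      = (1/8)[(11) + (3) + (2) + (-6) + (6)] = 16/8 = 2
  <chi_rho, chi_2> = (1/8)[1*(11)*conj(1) + 1*(3)*conj(1) + 2*(1)*conj(1) + 2*(-3)*conj(-1) + 2*(3)*conj(-1)]
      = (1/8)[(11) + (3) + (2) + (6) + (-6)] = 16/8 = 2
  <chi_rho, chi_3> = (1/8)[1*(11)*conj(1) + 1*(3)*conj(1) + 2*(1)*conj(-1) + 2*(-3)*conj(1) + 2*(3)*conj(-1)]
      = (1/8)[(11) + (3) + (-2) + (-6) + (-6)] = 0/8 = 0
  <chi_rho, chi_4> = (1/8)[1*(11)*conj(1) + 1*(3)*conj(1) + 2*(1)*conj(-1) + 2*(-3)*conj(-1) + 2*(3)*conj(1)]
      = (1/8)[(11) + (3) + (-2) + (6) + (6)] = 24/8 = 3
  <chi_rho, chi_5> = (1/8)[1*(11)*conj(2) + 1*(3)*conj(-2) + 2*(1)*conj(0) + 2*(-3)*conj(0) + 2*(3)*conj(0)]
      = (1/8)[(22) + (-6) + (0) + (0) + (0)] = 16/8 = 2
Dimension check: dim(rho) = sum (mult * dim) = 2*1 + 2*1 + 0*1 + 3*1 + 2*2 = 11 = chi_rho(e) = 11.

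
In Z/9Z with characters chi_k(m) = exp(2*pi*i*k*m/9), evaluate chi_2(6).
chi_2(6) = zeta_9^12 = exp(2*I*pi/3)

Working: chi_2(6) = zeta_9^(2*6) = zeta_9^12. Since zeta_9^9 = 1, this equals zeta_9^3 = exp(2*pi*i*3/9) = exp(2*I*pi/3).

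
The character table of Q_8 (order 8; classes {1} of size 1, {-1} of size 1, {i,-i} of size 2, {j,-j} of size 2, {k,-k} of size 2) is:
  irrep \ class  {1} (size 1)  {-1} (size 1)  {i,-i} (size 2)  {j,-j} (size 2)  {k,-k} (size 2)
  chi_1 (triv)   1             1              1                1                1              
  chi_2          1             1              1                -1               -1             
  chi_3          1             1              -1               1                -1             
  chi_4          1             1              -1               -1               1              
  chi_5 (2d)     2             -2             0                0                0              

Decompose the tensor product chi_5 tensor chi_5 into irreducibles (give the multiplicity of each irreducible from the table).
chi_5 tensor chi_5 = chi_1 + chi_2 + chi_3 + chi_4 (all other irreducibles have multiplicity 0).

Derivation: The character of a tensor product is the pointwise product (chi_5 * chi_5)(C) = chi_5(C) * chi_5(C):
  {1}: (2)*(2), {-1}: (-2)*(-2), {i,-i}: (0)*(0), {j,-j}: (0)*(0), {k,-k}: (0)*(0)
so (chi_5 * chi_5) takes values
  {1} -> 4, {-1} -> 4, {i,-i} -> 0, {j,-j} -> 0, {k,-k} -> 0.
Now take the inner product of this character with each irreducible chi from the table, <chi_5*chi_5, chi> = (1/8) sum_C |C| (chi_5*chi_5)(C) conj(chi(C)):
  <chi_5*chi_5, chi_1> = (1/8)[1*(4)*conj(1) + 1*(4)*conj(1) + 2*(0)*conj(1) + 2*(0)*conj(1) + 2*(0)*conj(1)]
      = (1/8)[(4) + (4) + (0) + (0) + (0)] = 8/8 = 1
  <chi_5*chi_5, chi_2> = (1/8)[1*(4)*conj(1) + 1*(4)*conj(1) + 2*(0)*conj(1) + 2*(0)*conj(-1) + 2*(0)*conj(-1)]
      = (1/8)[(4) + (4) + (0) + (0) + (0)] = 8/8 = 1
  <chi_5*chi_5, chi_3> = (1/8)[1*(4)*conj(1) + 1*(4)*conj(1) + 2*(0)*conj(-1) + 2*(0)*conj(1) + 2*(0)*conj(-1)]
      = (1/8)[(4) + (4) + (0) + (0) + (0)] = 8/8 = 1
  <chi_5*chi_5, chi_4> = (1/8)[1*(4)*conj(1) + 1*(4)*conj(1) + 2*(0)*conj(-1) + 2*(0)*conj(-1) + 2*(0)*conj(1)]
      = (1/8)[(4) + (4) + (0) + (0) + (0)] = 8/8 = 1
  <chi_5*chi_5, chi_5> = (1/8)[1*(4)*conj(2) + 1*(4)*conj(-2) + 2*(0)*conj(0) + 2*(0)*conj(0) + 2*(0)*conj(0)]
      = (1/8)[(8) + (-8) + (0) + (0) + (0)] = 0/8 = 0
Hence the multiplicities are chi_1: 1, chi_2: 1, chi_3: 1, chi_4: 1. Dimension check: dim(chi_5)*dim(chi_5) = 2*2 = 4 and sum (mult * dim) = 1*1 + 1*1 + 1*1 + 1*1 = 4.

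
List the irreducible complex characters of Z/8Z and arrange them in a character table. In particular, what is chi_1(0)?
Character table of Z/8Z (irreps indexed chi_0,...,chi_7 with chi_k(m) = zeta_8^(k*m), zeta_8 = exp(2*pi*i/8)):
  irrep \ class  {0} (size 1)  {1} (size 1)    {2} (size 1)  {3} (size 1)    {4} (size 1)  {5} (size 1)    {6} (size 1)  {7} (size 1)  
  chi_0          1             1               1             1               1             1               1             1             
  chi_1          1             exp(I*pi/4)     I             exp(3*I*pi/4)   -1            exp(-3*I*pi/4)  -I            exp(-I*pi/4)  
  chi_2          1             I               -1            -I              1             I               -1            -I            
  chi_3          1             exp(3*I*pi/4)   -I            exp(I*pi/4)     -1            exp(-I*pi/4)    I             exp(-3*I*pi/4)
  chi_4          1             -1              1             -1              1             -1              1             -1            
  chi_5          1             exp(-3*I*pi/4)  I             exp(-I*pi/4)    -1            exp(I*pi/4)     -I            exp(3*I*pi/4) 
  chi_6          1             -I              -1            I               1             -I              -1            I             
  chi_7          1             exp(-I*pi/4)    -I            exp(-3*I*pi/4)  -1            exp(3*I*pi/4)   I             exp(I*pi/4)   

Spot check: chi_1(0) = zeta_8^(1*0) = zeta_8^0 = 1.

Solution. Z/8Z is abelian, so all 8 irreducible complex representations are 1-dimensional. They are given by chi_k(m) = zeta_8^(k*m) for k = 0,...,7. Row orthogonality: sum_m chi_k(m) conj(chi_l(m)) = 8 * [k = l].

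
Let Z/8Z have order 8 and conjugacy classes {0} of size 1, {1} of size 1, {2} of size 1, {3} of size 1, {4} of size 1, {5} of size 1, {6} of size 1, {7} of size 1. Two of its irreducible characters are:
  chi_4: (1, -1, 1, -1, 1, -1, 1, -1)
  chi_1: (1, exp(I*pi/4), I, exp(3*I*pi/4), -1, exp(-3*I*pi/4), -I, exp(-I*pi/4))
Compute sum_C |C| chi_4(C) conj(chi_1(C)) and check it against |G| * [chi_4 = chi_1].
Sum = 0; so <chi_4, chi_1> = 0 (distinct irreducibles are orthogonal).

Why: Compute term by term over conjugacy classes (|C| * chi_4(C) * conj(chi_1(C))):
  1*(1)*conj(1) + 1*(-1)*conj(exp(I*pi/4)) + 1*(1)*conj(I) + 1*(-1)*conj(exp(3*I*pi/4)) + 1*(1)*conj(-1) + 1*(-1)*conj(exp(-3*I*pi/4)) + 1*(1)*conj(-I) + 1*(-1)*conj(exp(-I*pi/4))
  = (1) + (-exp(-I*pi/4)) + (-I) + (-exp(-3*I*pi/4)) + (-1) + (-exp(3*I*pi/4)) + (I) + (-exp(I*pi/4))
  = 0.
(Exp terms are combined using exp(i*s)*conj(exp(i*t)) = exp(i*(s-t)), and sums of them are collapsed using the identity that for every m > 1 the m distinct m-th roots of unity sum to 0, e.g. 1 + exp(2*I*pi/3) + exp(-2*I*pi/3) = 0.)
Dividing by |G| = 8 gives 0/8 = 0, matching the row-orthogonality relation <chi_4, chi_1> = [chi_4 = chi_1].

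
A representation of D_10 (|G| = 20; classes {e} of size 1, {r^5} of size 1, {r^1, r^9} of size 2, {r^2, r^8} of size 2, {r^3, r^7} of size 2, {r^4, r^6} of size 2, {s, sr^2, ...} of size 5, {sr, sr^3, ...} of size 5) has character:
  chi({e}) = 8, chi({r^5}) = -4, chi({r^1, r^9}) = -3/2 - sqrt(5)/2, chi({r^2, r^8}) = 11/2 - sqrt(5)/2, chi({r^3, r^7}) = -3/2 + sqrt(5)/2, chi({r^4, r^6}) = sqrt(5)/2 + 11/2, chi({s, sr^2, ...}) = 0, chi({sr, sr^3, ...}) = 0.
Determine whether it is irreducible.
Not irreducible (reducible): <chi, chi> = 11 > 1.

Explanation: <chi, chi> = (1/|G|) sum_C |C| * |chi(C)|^2 = (1/20)[1*|8|^2 + 1*|-4|^2 + 2*|-3/2 - sqrt(5)/2|^2 + 2*|11/2 - sqrt(5)/2|^2 + 2*|-3/2 + sqrt(5)/2|^2 + 2*|sqrt(5)/2 + 11/2|^2 + 5*|0|^2 + 5*|0|^2]
  = (1/20)[(64) + (16) + (3*sqrt(5) + 7) + (63 - 11*sqrt(5)) + (7 - 3*sqrt(5)) + (11*sqrt(5) + 63) + (0) + (0)] = 220/20 = 11.
A character is irreducible iff <chi, chi> = 1, so this representation is reducible.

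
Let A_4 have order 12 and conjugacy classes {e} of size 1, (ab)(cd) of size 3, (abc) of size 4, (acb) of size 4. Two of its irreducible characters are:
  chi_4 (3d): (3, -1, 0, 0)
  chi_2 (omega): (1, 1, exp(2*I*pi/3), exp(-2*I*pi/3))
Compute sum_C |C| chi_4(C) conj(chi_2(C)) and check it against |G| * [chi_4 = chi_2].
Sum = 0; so <chi_4, chi_2> = 0 (distinct irreducibles are orthogonal).

Details: Compute term by term over conjugacy classes (|C| * chi_4(C) * conj(chi_2(C))):
  1*(3)*conj(1) + 3*(-1)*conj(1) + 4*(0)*conj(exp(2*I*pi/3)) + 4*(0)*conj(exp(-2*I*pi/3))
  = (3) + (-3) + (0) + (0)
  = 0.
(Exp terms are combined using exp(i*s)*conj(exp(i*t)) = exp(i*(s-t)), and sums of them are collapsed using the identity that for every m > 1 the m distinct m-th roots of unity sum to 0, e.g. 1 + exp(2*I*pi/3) + exp(-2*I*pi/3) = 0.)
Dividing by |G| = 12 gives 0/12 = 0, matching the row-orthogonality relation <chi_4, chi_2> = [chi_4 = chi_2].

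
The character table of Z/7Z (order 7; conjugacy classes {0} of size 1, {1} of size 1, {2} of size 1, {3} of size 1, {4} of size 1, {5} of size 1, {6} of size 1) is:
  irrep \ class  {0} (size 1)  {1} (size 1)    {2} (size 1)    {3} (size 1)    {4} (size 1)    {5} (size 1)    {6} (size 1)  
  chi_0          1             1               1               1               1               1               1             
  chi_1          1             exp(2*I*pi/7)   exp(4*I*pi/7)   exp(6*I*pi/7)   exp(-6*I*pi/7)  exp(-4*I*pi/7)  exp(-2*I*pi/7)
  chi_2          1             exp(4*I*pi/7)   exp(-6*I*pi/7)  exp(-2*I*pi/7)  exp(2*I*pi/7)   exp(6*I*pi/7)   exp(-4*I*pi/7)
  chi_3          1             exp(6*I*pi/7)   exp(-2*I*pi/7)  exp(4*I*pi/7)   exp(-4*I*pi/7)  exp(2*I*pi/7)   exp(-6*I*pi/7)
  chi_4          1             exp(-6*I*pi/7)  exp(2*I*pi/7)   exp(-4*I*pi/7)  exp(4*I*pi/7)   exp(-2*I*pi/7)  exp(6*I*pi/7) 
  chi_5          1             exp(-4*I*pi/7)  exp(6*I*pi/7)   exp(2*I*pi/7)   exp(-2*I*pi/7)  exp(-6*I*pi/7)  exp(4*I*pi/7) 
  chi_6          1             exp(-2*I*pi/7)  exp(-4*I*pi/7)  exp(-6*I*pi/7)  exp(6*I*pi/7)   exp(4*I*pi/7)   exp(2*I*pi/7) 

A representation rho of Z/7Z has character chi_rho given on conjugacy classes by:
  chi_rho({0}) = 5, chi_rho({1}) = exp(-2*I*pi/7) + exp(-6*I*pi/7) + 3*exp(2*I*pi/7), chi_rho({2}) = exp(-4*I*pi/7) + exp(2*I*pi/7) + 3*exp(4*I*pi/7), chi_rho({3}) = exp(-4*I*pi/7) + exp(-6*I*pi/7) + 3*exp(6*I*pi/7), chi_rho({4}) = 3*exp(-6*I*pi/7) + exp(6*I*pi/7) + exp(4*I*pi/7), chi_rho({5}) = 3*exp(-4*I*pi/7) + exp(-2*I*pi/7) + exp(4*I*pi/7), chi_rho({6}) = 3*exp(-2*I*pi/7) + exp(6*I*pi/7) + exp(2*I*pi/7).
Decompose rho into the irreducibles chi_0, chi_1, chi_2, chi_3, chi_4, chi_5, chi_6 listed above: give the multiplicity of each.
Multiplicities: chi_0: 0, chi_1: 3, chi_2: 0, chi_3: 0, chi_4: 1, chi_5: 0, chi_6: 1.

Proof sketch: Use <chi_rho, chi> = (1/|G|) sum_C |C| * chi_rho(C) * conj(chi(C)) with |G| = 7 for each irreducible chi in the table:
  <chi_rho, chi_0> = (1/7)[1*(5)*conj(1) + 1*(exp(-2*I*pi/7) + exp(-6*I*pi/7) + 3*exp(2*I*pi/7))*conj(1) + 1*(exp(-4*I*pi/7) + exp(2*I*pi/7) + 3*exp(4*I*pi/7))*conj(1) + 1*(exp(-4*I*pi/7) + exp(-6*I*pi/7) + 3*exp(6*I*pi/7))*conj(1) + 1*(3*exp(-6*I*pi/7) + exp(6*I*pi/7) + exp(4*I*pi/7))*conj(1) + 1*(3*exp(-4*I*pi/7) + exp(-2*I*pi/7) + exp(4*I*pi/7))*conj(1) + 1*(3*exp(-2*I*pi/7) + exp(6*I*pi/7) + exp(2*I*pi/7))*conj(1)]
      = (1/7)[(5) + (exp(-2*I*pi/7) + exp(-6*I*pi/7) + 3*exp(2*I*pi/7)) + (exp(-4*I*pi/7) + exp(2*I*pi/7) + 3*exp(4*I*pi/7)) + (exp(-4*I*pi/7) + exp(-6*I*pi/7) + 3*exp(6*I*pi/7)) + (3*exp(-6*I*pi/7) + exp(6*I*pi/7) + exp(4*I*pi/7)) + (3*exp(-4*I*pi/7) + exp(-2*I*pi/7) + exp(4*I*pi/7)) + (3*exp(-2*I*pi/7) + exp(6*I*pi/7) + exp(2*I*pi/7))] = 0/7 = 0
  <chi_rho, chi_1> = (1/7)[1*(5)*conj(1) + 1*(exp(-2*I*pi/7) + exp(-6*I*pi/7) + 3*exp(2*I*pi/7))*conj(exp(2*I*pi/7)) + 1*(exp(-4*I*pi/7) + exp(2*I*pi/7) + 3*exp(4*I*pi/7))*conj(exp(4*I*pi/7)) + 1*(exp(-4*I*pi/7) + exp(-6*I*pi/7) + 3*exp(6*I*pi/7))*conj(exp(6*I*pi/7)) + 1*(3*exp(-6*I*pi/7) + exp(6*I*pi/7) + exp(4*I*pi/7))*conj(exp(-6*I*pi/7)) + 1*(3*exp(-4*I*pi/7) + exp(-2*I*pi/7) + exp(4*I*pi/7))*conj(exp(-4*I*pi/7)) + 1*(3*exp(-2*I*pi/7) + exp(6*I*pi/7) + exp(2*I*pi/7))*conj(exp(-2*I*pi/7))]
      = (1/7)[(5) + (3 + exp(-4*I*pi/7) + exp(6*I*pi/7)) + (3 + exp(-2*I*pi/7) + exp(6*I*pi/7)) + (3 + exp(2*I*pi/7) + exp(4*I*pi/7)) + (3 + exp(-4*I*pi/7) + exp(-2*I*pi/7)) + (3 + exp(-6*I*pi/7) + exp(2*I*pi/7)) + (3 + exp(-6*I*pi/7) + exp(4*I*pi/7))] = 21/7 = 3
  <chi_rho, chi_2> = (1/7)[1*(5)*conj(1) + 1*(exp(-2*I*pi/7) + exp(-6*I*pi/7) + 3*exp(2*I*pi/7))*conj(exp(4*I*pi/7)) + 1*(exp(-4*I*pi/7) + exp(2*I*pi/7) + 3*exp(4*I*pi/7))*conj(exp(-6*I*pi/7)) + 1*(exp(-4*I*pi/7) + exp(-6*I*pi/7) + 3*exp(6*I*pi/7))*conj(exp(-2*I*pi/7)) + 1*(3*exp(-6*I*pi/7) + exp(6*I*pi/7) + exp(4*I*pi/7))*conj(exp(2*I*pi/7)) + 1*(3*exp(-4*I*pi/7) + exp(-2*I*pi/7) + exp(4*I*pi/7))*conj(exp(6*I*pi/7)) + 1*(3*exp(-2*I*pi/7) + exp(6*I*pi/7) + exp(2*I*pi/7))*conj(exp(-4*I*pi/7))]
      = (1/7)[(5) + (3*exp(-2*I*pi/7) + exp(-6*I*pi/7) + exp(4*I*pi/7)) + (3*exp(-4*I*pi/7) + exp(-6*I*pi/7) + exp(2*I*pi/7)) + (3*exp(-6*I*pi/7) + exp(-4*I*pi/7) + exp(-2*I*pi/7)) + (exp(2*I*pi/7) + exp(4*I*pi/7) + 3*exp(6*I*pi/7)) + (exp(-2*I*pi/7) + exp(6*I*pi/7) + 3*exp(4*I*pi/7)) + (exp(-4*I*pi/7) + exp(6*I*pi/7) + 3*exp(2*I*pi/7))] = 0/7 = 0
  <chi_rho, chi_3> = (1/7)[1*(5)*conj(1) + 1*(exp(-2*I*pi/7) + exp(-6*I*pi/7) + 3*exp(2*I*pi/7))*conj(exp(6*I*pi/7)) + 1*(exp(-4*I*pi/7) + exp(2*I*pi/7) + 3*exp(4*I*pi/7))*conj(exp(-2*I*pi/7)) + 1*(exp(-4*I*pi/7) + exp(-6*I*pi/7) + 3*exp(6*I*pi/7))*conj(exp(4*I*pi/7)) + 1*(3*exp(-6*I*pi/7) + exp(6*I*pi/7) + exp(4*I*pi/7))*conj(exp(-4*I*pi/7)) + 1*(3*exp(-4*I*pi/7) + exp(-2*I*pi/7) + exp(4*I*pi/7))*conj(exp(2*I*pi/7)) + 1*(3*exp(-2*I*pi/7) + exp(6*I*pi/7) + exp(2*I*pi/7))*conj(exp(-6*I*pi/7))]
      = (1/7)[(5) + (3*exp(-4*I*pi/7) + exp(6*I*pi/7) + exp(2*I*pi/7)) + (exp(-2*I*pi/7) + exp(4*I*pi/7) + 3*exp(6*I*pi/7)) + (exp(6*I*pi/7) + exp(4*I*pi/7) + 3*exp(2*I*pi/7)) + (3*exp(-2*I*pi/7) + exp(-4*I*pi/7) + exp(-6*I*pi/7)) + (3*exp(-6*I*pi/7) + exp(-4*I*pi/7) + exp(2*I*pi/7)) + (exp(-2*I*pi/7) + exp(-6*I*pi/7) + 3*exp(4*I*pi/7))] = 0/7 = 0
  <chi_rho, chi_4> = (1/7)[1*(5)*conj(1) + 1*(exp(-2*I*pi/7) + exp(-6*I*pi/7) + 3*exp(2*I*pi/7))*conj(exp(-6*I*pi/7)) + 1*(exp(-4*I*pi/7) + exp(2*I*pi/7) + 3*exp(4*I*pi/7))*conj(exp(2*I*pi/7)) + 1*(exp(-4*I*pi/7) + exp(-6*I*pi/7) + 3*exp(6*I*pi/7))*conj(exp(-4*I*pi/7)) + 1*(3*exp(-6*I*pi/7) + exp(6*I*pi/7) + exp(4*I*pi/7))*conj(exp(4*I*pi/7)) + 1*(3*exp(-4*I*pi/7) + exp(-2*I*pi/7) + exp(4*I*pi/7))*conj(exp(-2*I*pi/7)) + 1*(3*exp(-2*I*pi/7) + exp(6*I*pi/7) + exp(2*I*pi/7))*conj(exp(6*I*pi/7))]
      = (1/7)[(5) + (1 + 3*exp(-6*I*pi/7) + exp(4*I*pi/7)) + (1 + exp(-6*I*pi/7) + 3*exp(2*I*pi/7)) + (1 + 3*exp(-4*I*pi/7) + exp(-2*I*pi/7)) + (1 + exp(2*I*pi/7) + 3*exp(4*I*pi/7)) + (1 + 3*exp(-2*I*pi/7) + exp(6*I*pi/7)) + (1 + exp(-4*I*pi/7) + 3*exp(6*I*pi/7))] = 7/7 = 1
  <chi_rho, chi_5> = (1/7)[1*(5)*conj(1) + 1*(exp(-2*I*pi/7) + exp(-6*I*pi/7) + 3*exp(2*I*pi/7))*conj(exp(-4*I*pi/7)) + 1*(exp(-4*I*pi/7) + exp(2*I*pi/7) + 3*exp(4*I*pi/7))*conj(exp(6*I*pi/7)) + 1*(exp(-4*I*pi/7) + exp(-6*I*pi/7) + 3*exp(6*I*pi/7))*conj(exp(2*I*pi/7)) + 1*(3*exp(-6*I*pi/7) + exp(6*I*pi/7) + exp(4*I*pi/7))*conj(exp(-2*I*pi/7)) + 1*(3*exp(-4*I*pi/7) + exp(-2*I*pi/7) + exp(4*I*pi/7))*conj(exp(-6*I*pi/7)) + 1*(3*exp(-2*I*pi/7) + exp(6*I*pi/7) + exp(2*I*pi/7))*conj(exp(4*I*pi/7))]
      = (1/7)[(5) + (exp(-2*I*pi/7) + exp(2*I*pi/7) + 3*exp(6*I*pi/7)) + (3*exp(-2*I*pi/7) + exp(-4*I*pi/7) + exp(4*I*pi/7)) + (exp(-6*I*pi/7) + exp(6*I*pi/7) + 3*exp(4*I*pi/7)) + (3*exp(-4*I*pi/7) + exp(-6*I*pi/7) + exp(6*I*pi/7)) + (exp(-4*I*pi/7) + exp(4*I*pi/7) + 3*exp(2*I*pi/7)) + (3*exp(-6*I*pi/7) + exp(-2*I*pi/7) + exp(2*I*pi/7))] = 0/7 = 0
  <chi_rho, chi_6> = (1/7)[1*(5)*conj(1) + 1*(exp(-2*I*pi/7) + exp(-6*I*pi/7) + 3*exp(2*I*pi/7))*conj(exp(-2*I*pi/7)) + 1*(exp(-4*I*pi/7) + exp(2*I*pi/7) + 3*exp(4*I*pi/7))*conj(exp(-4*I*pi/7)) + 1*(exp(-4*I*pi/7) + exp(-6*I*pi/7) + 3*exp(6*I*pi/7))*conj(exp(-6*I*pi/7)) + 1*(3*exp(-6*I*pi/7) + exp(6*I*pi/7) + exp(4*I*pi/7))*conj(exp(6*I*pi/7)) + 1*(3*exp(-4*I*pi/7) + exp(-2*I*pi/7) + exp(4*I*pi/7))*conj(exp(4*I*pi/7)) + 1*(3*exp(-2*I*pi/7) + exp(6*I*pi/7) + exp(2*I*pi/7))*conj(exp(2*I*pi/7))]
      = (1/7)[(5) + (1 + exp(-4*I*pi/7) + 3*exp(4*I*pi/7)) + (1 + 3*exp(-6*I*pi/7) + exp(6*I*pi/7)) + (1 + 3*exp(-2*I*pi/7) + exp(2*I*pi/7)) + (1 + exp(-2*I*pi/7) + 3*exp(2*I*pi/7)) + (1 + exp(-6*I*pi/7) + 3*exp(6*I*pi/7)) + (1 + 3*exp(-4*I*pi/7) + exp(4*I*pi/7))] = 7/7 = 1
(Exp terms are combined using exp(i*s)*conj(exp(i*t)) = exp(i*(s-t)), and sums of them are collapsed using the identity that for every m > 1 the m distinct m-th roots of unity sum to 0, e.g. 1 + exp(2*I*pi/3) + exp(-2*I*pi/3) = 0.)
Dimension check: dim(rho) = sum (mult * dim) = 0*1 + 3*1 + 0*1 + 0*1 + 1*1 + 0*1 + 1*1 = 5 = chi_rho(e) = 5.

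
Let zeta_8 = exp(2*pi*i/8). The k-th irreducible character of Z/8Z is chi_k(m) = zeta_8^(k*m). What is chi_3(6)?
chi_3(6) = zeta_8^18 = I

Reasoning: chi_3(6) = zeta_8^(3*6) = zeta_8^18. Since zeta_8^8 = 1, this equals zeta_8^2 = exp(2*pi*i*2/8) = I.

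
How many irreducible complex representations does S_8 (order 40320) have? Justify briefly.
22

Why: The number of irreducible complex representations of a finite group equals its number of conjugacy classes. Conjugacy classes in S_8 correspond to cycle types, i.e. partitions of 8; there are p(8) = 22 of them, so S_8 (order 40320) has exactly 22 irreducible complex representations.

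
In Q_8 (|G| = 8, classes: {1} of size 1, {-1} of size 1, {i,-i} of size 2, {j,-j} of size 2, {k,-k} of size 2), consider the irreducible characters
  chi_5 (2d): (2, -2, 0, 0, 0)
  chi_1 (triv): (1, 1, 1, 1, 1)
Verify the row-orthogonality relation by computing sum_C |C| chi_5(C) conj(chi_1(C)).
Sum = 0; so <chi_5, chi_1> = 0 (distinct irreducibles are orthogonal).

Reasoning: Compute term by term over conjugacy classes (|C| * chi_5(C) * conj(chi_1(C))):
  1*(2)*conj(1) + 1*(-2)*conj(1) + 2*(0)*conj(1) + 2*(0)*conj(1) + 2*(0)*conj(1)
  = (2) + (-2) + (0) + (0) + (0)
  = 0.
Dividing by |G| = 8 gives 0/8 = 0, matching the row-orthogonality relation <chi_5, chi_1> = [chi_5 = chi_1].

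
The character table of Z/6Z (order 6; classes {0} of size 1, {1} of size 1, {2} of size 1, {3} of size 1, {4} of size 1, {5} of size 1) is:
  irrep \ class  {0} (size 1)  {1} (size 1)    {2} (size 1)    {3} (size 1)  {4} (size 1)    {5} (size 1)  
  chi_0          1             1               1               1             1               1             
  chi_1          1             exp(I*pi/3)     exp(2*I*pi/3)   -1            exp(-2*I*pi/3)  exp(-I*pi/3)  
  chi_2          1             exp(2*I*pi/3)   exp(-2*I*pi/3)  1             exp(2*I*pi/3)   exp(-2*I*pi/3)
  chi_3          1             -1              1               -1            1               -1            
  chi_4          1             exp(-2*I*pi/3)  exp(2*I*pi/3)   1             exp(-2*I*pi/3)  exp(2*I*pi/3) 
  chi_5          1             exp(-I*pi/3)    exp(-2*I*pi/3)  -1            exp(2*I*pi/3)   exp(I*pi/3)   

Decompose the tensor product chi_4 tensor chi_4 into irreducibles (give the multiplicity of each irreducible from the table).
chi_4 tensor chi_4 = chi_2 (all other irreducibles have multiplicity 0).

Justification: The character of a tensor product is the pointwise product (chi_4 * chi_4)(C) = chi_4(C) * chi_4(C):
  {0}: (1)*(1), {1}: (exp(-2*I*pi/3))*(exp(-2*I*pi/3)), {2}: (exp(2*I*pi/3))*(exp(2*I*pi/3)), {3}: (1)*(1), {4}: (exp(-2*I*pi/3))*(exp(-2*I*pi/3)), {5}: (exp(2*I*pi/3))*(exp(2*I*pi/3))
so (chi_4 * chi_4) takes values
  {0} -> 1, {1} -> exp(2*I*pi/3), {2} -> exp(-2*I*pi/3), {3} -> 1, {4} -> exp(2*I*pi/3), {5} -> exp(-2*I*pi/3).
Now take the inner product of this character with each irreducible chi from the table, <chi_4*chi_4, chi> = (1/6) sum_C |C| (chi_4*chi_4)(C) conj(chi(C)):
  <chi_4*chi_4, chi_0> = (1/6)[1*(1)*conj(1) + 1*(exp(2*I*pi/3))*conj(1) + 1*(exp(-2*I*pi/3))*conj(1) + 1*(1)*conj(1) + 1*(exp(2*I*pi/3))*conj(1) + 1*(exp(-2*I*pi/3))*conj(1)]
      = (1/6)[(1) + (exp(2*I*pi/3)) + (exp(-2*I*pi/3)) + (1) + (exp(2*I*pi/3)) + (exp(-2*I*pi/3))] = 0/6 = 0
  <chi_4*chi_4, chi_1> = (1/6)[1*(1)*conj(1) + 1*(exp(2*I*pi/3))*conj(exp(I*pi/3)) + 1*(exp(-2*I*pi/3))*conj(exp(2*I*pi/3)) + 1*(1)*conj(-1) + 1*(exp(2*I*pi/3))*conj(exp(-2*I*pi/3)) + 1*(exp(-2*I*pi/3))*conj(exp(-I*pi/3))]
      = (1/6)[(1) + (exp(I*pi/3)) + (exp(2*I*pi/3)) + (-1) + (exp(-2*I*pi/3)) + (exp(-I*pi/3))] = 0/6 = 0
  <chi_4*chi_4, chi_2> = (1/6)[1*(1)*conj(1) + 1*(exp(2*I*pi/3))*conj(exp(2*I*pi/3)) + 1*(exp(-2*I*pi/3))*conj(exp(-2*I*pi/3)) + 1*(1)*conj(1) + 1*(exp(2*I*pi/3))*conj(exp(2*I*pi/3)) + 1*(exp(-2*I*pi/3))*conj(exp(-2*I*pi/3))]
      = (1/6)[(1) + (1) + (1) + (1) + (1) + (1)] = 6/6 = 1
  <chi_4*chi_4, chi_3> = (1/6)[1*(1)*conj(1) + 1*(exp(2*I*pi/3))*conj(-1) + 1*(exp(-2*I*pi/3))*conj(1) + 1*(1)*conj(-1) + 1*(exp(2*I*pi/3))*conj(1) + 1*(exp(-2*I*pi/3))*conj(-1)]
      = (1/6)[(1) + (-exp(2*I*pi/3)) + (exp(-2*I*pi/3)) + (-1) + (exp(2*I*pi/3)) + (-exp(-2*I*pi/3))] = 0/6 = 0
  <chi_4*chi_4, chi_4> = (1/6)[1*(1)*conj(1) + 1*(exp(2*I*pi/3))*conj(exp(-2*I*pi/3)) + 1*(exp(-2*I*pi/3))*conj(exp(2*I*pi/3)) + 1*(1)*conj(1) + 1*(exp(2*I*pi/3))*conj(exp(-2*I*pi/3)) + 1*(exp(-2*I*pi/3))*conj(exp(2*I*pi/3))]
      = (1/6)[(1) + (exp(-2*I*pi/3)) + (exp(2*I*pi/3)) + (1) + (exp(-2*I*pi/3)) + (exp(2*I*pi/3))] = 0/6 = 0
  <chi_4*chi_4, chi_5> = (1/6)[1*(1)*conj(1) + 1*(exp(2*I*pi/3))*conj(exp(-I*pi/3)) + 1*(exp(-2*I*pi/3))*conj(exp(-2*I*pi/3)) + 1*(1)*conj(-1) + 1*(exp(2*I*pi/3))*conj(exp(2*I*pi/3)) + 1*(exp(-2*I*pi/3))*conj(exp(I*pi/3))]
      = (1/6)[(1) + (-1) + (1) + (-1) + (1) + (-1)] = 0/6 = 0
(Exp terms are combined using exp(i*s)*conj(exp(i*t)) = exp(i*(s-t)), and sums of them are collapsed using the identity that for every m > 1 the m distinct m-th roots of unity sum to 0, e.g. 1 + exp(2*I*pi/3) + exp(-2*I*pi/3) = 0.)
Hence the multiplicities are chi_2: 1. Dimension check: dim(chi_4)*dim(chi_4) = 1*1 = 1 and sum (mult * dim) = 1*1 = 1.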